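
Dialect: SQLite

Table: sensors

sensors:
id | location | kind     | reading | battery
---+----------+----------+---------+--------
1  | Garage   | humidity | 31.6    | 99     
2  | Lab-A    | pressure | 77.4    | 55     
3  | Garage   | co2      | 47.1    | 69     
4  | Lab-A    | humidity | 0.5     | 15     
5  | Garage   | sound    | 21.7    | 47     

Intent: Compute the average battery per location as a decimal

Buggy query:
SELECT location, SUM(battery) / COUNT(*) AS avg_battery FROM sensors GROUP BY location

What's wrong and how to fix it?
Bug: Both operands are integers, so '/' performs integer division and truncates

Fix: Cast one side to REAL so the division keeps the fractional part

Corrected query:
SELECT location, SUM(battery) * 1.0 / COUNT(*) AS avg_battery FROM sensors GROUP BY location

Result:
location | avg_battery
---------+------------
Garage   | 71.666667  
Lab-A    | 35         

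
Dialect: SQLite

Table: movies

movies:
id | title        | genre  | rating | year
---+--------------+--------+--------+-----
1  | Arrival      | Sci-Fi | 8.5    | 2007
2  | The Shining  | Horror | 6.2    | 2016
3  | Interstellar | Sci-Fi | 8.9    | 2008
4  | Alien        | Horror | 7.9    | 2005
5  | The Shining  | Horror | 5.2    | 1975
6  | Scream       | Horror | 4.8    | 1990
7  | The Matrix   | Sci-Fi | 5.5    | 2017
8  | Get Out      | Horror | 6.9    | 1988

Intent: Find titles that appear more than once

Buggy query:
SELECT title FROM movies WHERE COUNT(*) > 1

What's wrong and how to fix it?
Bug: COUNT(*) is an aggregate and cannot be used in WHERE

Fix: GROUP BY title, then filter groups with HAVING COUNT(*) > 1

Corrected query:
SELECT title FROM movies GROUP BY title HAVING COUNT(*) > 1

Result:
title      
-----------
The Shining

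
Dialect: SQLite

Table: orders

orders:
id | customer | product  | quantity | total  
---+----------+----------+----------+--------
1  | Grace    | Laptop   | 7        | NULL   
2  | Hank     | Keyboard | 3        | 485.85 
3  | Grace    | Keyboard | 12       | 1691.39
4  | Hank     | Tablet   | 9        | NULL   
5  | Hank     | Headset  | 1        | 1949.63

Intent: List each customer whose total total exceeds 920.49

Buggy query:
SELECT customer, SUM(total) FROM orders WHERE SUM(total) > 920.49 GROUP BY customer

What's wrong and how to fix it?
Bug: WHERE runs before GROUP BY, so aggregates aren't available there

Fix: Use HAVING (which filters groups after aggregation) instead of WHERE

Corrected query:
SELECT customer, SUM(total) FROM orders GROUP BY customer HAVING SUM(total) > 920.49

Result:
customer | SUM(total)
---------+-----------
Grace    | 1691.39   
Hank     | 2435.48   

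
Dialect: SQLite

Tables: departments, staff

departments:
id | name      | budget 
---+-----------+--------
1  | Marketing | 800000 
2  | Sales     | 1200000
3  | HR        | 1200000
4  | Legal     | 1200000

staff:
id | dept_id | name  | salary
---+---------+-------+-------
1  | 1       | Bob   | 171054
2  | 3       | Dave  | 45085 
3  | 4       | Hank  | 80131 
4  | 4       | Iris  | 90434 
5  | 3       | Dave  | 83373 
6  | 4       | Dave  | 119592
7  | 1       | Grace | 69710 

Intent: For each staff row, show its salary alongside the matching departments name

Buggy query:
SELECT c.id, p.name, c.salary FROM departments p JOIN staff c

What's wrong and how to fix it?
Bug: Missing join condition: each staff row is matched to all departments rows instead of just its own

Fix: Specify the join condition linking the foreign key to the parent id

Corrected query:
SELECT c.id, p.name, c.salary FROM departments p JOIN staff c ON c.dept_id = p.id

Result:
id | name      | salary
---+-----------+-------
1  | Marketing | 171054
2  | HR        | 45085 
3  | Legal     | 80131 
4  | Legal     | 90434 
5  | HR        | 83373 
6  | Legal     | 119592
7  | Marketing | 69710 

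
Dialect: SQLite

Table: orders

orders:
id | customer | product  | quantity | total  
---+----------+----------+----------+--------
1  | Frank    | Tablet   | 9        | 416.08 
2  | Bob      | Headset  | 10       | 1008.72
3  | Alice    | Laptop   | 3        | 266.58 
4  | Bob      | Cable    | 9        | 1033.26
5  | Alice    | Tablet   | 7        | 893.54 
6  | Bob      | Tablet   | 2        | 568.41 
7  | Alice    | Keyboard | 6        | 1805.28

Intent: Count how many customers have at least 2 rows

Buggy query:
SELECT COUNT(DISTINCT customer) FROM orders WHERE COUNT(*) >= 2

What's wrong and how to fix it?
Bug: WHERE filters individual rows, not groups, so a group-level COUNT is invalid there

Fix: Group first with HAVING COUNT(*) >= 2, then COUNT the resulting groups

Corrected query:
SELECT COUNT(*) FROM (SELECT customer FROM orders GROUP BY customer HAVING COUNT(*) >= 2)

Result:
COUNT(*)
--------
2       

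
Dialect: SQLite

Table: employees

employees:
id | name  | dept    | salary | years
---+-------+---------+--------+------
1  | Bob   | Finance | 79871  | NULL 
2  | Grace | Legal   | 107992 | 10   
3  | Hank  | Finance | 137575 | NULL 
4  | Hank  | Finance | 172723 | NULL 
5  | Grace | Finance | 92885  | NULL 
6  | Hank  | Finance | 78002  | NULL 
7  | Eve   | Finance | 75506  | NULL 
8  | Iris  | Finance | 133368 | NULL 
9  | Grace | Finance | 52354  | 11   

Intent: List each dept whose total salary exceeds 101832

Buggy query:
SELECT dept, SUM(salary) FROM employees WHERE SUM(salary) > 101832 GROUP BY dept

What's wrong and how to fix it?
Bug: SUM(salary) is an aggregate, but WHERE filters rows before aggregation

Fix: Move the aggregate condition to a HAVING clause

Corrected query:
SELECT dept, SUM(salary) FROM employees GROUP BY dept HAVING SUM(salary) > 101832

Result:
dept    | SUM(salary)
--------+------------
Finance | 822284     
Legal   | 107992     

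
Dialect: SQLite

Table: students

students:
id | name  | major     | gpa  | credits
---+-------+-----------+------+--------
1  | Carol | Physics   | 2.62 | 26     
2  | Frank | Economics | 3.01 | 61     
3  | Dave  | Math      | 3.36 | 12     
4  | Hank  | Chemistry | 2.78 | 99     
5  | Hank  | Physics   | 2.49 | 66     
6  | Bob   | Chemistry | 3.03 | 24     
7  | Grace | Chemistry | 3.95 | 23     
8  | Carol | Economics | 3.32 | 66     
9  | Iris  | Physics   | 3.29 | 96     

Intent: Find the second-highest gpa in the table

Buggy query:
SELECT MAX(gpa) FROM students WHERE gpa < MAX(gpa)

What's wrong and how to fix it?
Bug: MAX(gpa) on the right of the comparison is an aggregate-in-WHERE error

Fix: Put the inner MAX in a scalar subquery

Corrected query:
SELECT MAX(gpa) FROM students WHERE gpa < (SELECT MAX(gpa) FROM students)

Result:
MAX(gpa)
--------
3.36    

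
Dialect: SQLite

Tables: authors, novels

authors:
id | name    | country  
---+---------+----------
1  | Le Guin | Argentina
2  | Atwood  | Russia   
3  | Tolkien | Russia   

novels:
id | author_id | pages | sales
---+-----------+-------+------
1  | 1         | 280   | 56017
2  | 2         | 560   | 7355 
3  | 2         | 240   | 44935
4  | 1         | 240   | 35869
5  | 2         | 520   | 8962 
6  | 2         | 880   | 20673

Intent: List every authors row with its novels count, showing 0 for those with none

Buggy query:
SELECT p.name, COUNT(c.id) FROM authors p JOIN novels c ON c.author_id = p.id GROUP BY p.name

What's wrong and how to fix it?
Bug: INNER JOIN drops authors rows that have no matching novels rows

Fix: Switch to LEFT JOIN to retain unmatched parent rows

Corrected query:
SELECT p.name, COUNT(c.id) FROM authors p LEFT JOIN novels c ON c.author_id = p.id GROUP BY p.name

Result:
name    | COUNT(c.id)
--------+------------
Atwood  | 4          
Le Guin | 2          
Tolkien | 0          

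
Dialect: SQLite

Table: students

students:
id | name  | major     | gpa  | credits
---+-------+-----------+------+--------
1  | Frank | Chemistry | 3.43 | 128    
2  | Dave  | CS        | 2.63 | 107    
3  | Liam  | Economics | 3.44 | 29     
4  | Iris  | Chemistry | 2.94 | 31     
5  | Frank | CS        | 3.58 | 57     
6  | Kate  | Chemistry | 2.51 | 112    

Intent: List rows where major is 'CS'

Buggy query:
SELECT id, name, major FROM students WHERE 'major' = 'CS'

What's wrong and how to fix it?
Bug: 'major' in single quotes is a string literal, not the column; the comparison is literal-vs-literal and never true

Fix: Reference the column as major without single quotes

Corrected query:
SELECT id, name, major FROM students WHERE major = 'CS'

Result:
id | name  | major
---+-------+------
2  | Dave  | CS   
5  | Frank | CS   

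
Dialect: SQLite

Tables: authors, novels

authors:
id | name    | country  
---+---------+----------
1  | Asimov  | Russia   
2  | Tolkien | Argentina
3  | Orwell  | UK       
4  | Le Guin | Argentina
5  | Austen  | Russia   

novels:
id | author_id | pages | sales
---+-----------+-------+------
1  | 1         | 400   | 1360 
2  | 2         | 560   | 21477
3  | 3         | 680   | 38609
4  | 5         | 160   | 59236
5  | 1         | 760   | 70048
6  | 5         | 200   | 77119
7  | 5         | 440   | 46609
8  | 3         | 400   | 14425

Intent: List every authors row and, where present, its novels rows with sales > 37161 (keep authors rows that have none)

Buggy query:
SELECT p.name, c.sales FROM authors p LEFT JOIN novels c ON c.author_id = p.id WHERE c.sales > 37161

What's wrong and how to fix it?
Bug: A WHERE condition on the right-hand table after LEFT JOIN drops unmatched parents

Fix: Move the right-table condition into the ON clause so unmatched parents are kept

Corrected query:
SELECT p.name, c.sales FROM authors p LEFT JOIN novels c ON c.author_id = p.id AND c.sales > 37161

Result:
name    | sales
--------+------
Asimov  | 70048
Tolkien | NULL 
Orwell  | 38609
Le Guin | NULL 
Austen  | 46609
Austen  | 59236
Austen  | 77119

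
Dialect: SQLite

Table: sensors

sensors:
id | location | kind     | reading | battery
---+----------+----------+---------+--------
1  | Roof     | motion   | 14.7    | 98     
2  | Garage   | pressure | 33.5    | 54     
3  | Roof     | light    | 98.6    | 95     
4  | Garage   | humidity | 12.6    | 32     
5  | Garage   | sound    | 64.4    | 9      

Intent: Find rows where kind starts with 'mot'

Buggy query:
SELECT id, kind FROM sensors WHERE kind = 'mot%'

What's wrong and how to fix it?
Bug: '=' compares the literal string including the % character; pattern matching needs LIKE

Fix: Use LIKE for wildcard pattern matching

Corrected query:
SELECT id, kind FROM sensors WHERE kind LIKE 'mot%'

Result:
id | kind  
---+-------
1  | motion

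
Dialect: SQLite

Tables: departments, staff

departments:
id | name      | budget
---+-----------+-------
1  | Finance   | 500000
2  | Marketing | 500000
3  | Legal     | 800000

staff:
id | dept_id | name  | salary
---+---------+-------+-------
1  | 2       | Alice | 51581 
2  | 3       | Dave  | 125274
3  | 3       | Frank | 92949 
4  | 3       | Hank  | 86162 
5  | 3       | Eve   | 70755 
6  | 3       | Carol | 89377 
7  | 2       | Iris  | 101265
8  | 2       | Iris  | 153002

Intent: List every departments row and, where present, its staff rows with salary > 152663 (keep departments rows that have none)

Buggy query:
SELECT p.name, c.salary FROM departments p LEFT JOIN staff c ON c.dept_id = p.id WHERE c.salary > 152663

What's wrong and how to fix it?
Bug: Filtering c.salary in WHERE discards the NULL rows produced by LEFT JOIN, turning it into an inner join

Fix: Put 'c.salary > 152663' in the JOIN's ON clause instead of WHERE

Corrected query:
SELECT p.name, c.salary FROM departments p LEFT JOIN staff c ON c.dept_id = p.id AND c.salary > 152663

Result:
name      | salary
----------+-------
Finance   | NULL  
Marketing | 153002
Legal     | NULL  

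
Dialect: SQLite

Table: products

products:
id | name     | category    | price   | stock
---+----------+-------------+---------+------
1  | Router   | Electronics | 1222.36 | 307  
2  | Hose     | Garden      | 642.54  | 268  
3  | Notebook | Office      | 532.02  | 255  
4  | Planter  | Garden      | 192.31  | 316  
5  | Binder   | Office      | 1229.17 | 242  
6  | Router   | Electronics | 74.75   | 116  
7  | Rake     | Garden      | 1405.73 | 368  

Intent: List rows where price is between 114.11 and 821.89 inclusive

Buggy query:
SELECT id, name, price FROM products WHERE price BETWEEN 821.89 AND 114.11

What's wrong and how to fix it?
Bug: The bounds are reversed; BETWEEN a AND b requires a <= b to match anything

Fix: Write BETWEEN 114.11 AND 821.89

Corrected query:
SELECT id, name, price FROM products WHERE price BETWEEN 114.11 AND 821.89

Result:
id | name     | price 
---+----------+-------
2  | Hose     | 642.54
3  | Notebook | 532.02
4  | Planter  | 192.31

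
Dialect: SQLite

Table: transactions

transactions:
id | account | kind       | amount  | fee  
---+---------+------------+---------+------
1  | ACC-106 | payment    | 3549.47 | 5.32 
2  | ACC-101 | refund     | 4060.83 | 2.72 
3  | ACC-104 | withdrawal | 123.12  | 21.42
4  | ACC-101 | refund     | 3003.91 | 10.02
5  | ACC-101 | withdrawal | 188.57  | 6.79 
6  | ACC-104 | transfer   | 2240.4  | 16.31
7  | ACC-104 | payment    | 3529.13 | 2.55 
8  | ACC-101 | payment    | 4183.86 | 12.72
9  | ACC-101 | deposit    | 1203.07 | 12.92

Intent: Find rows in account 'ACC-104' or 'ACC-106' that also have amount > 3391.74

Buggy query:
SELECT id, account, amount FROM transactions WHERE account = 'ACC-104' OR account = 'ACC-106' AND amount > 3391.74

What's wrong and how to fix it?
Bug: AND binds tighter than OR, so this parses as account = 'ACC-104' OR (account = 'ACC-106' AND amount > 3391.74)

Fix: Group the OR with parentheses (or use IN), then AND the threshold

Corrected query:
SELECT id, account, amount FROM transactions WHERE (account = 'ACC-104' OR account = 'ACC-106') AND amount > 3391.74

Result:
id | account | amount 
---+---------+--------
1  | ACC-106 | 3549.47
7  | ACC-104 | 3529.13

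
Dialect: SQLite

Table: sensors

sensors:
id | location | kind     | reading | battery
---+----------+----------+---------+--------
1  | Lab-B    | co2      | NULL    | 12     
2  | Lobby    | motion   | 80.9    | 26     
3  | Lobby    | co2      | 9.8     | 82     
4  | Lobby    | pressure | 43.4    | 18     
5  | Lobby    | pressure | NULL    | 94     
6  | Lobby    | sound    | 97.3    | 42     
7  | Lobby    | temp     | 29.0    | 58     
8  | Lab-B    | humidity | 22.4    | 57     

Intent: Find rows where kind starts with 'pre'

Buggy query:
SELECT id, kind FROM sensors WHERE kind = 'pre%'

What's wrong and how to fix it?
Bug: Wildcards only work with LIKE; '=' treats '%' as a literal character

Fix: Use LIKE for wildcard pattern matching

Corrected query:
SELECT id, kind FROM sensors WHERE kind LIKE 'pre%'

Result:
id | kind    
---+---------
4  | pressure
5  | pressure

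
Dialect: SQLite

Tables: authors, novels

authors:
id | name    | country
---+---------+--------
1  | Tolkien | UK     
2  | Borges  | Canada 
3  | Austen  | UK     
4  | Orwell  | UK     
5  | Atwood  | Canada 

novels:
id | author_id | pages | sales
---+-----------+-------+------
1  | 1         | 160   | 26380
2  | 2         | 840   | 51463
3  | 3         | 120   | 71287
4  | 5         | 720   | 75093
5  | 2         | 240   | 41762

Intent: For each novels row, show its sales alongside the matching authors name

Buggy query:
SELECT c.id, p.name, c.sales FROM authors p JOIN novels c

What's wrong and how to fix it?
Bug: Missing join condition: each novels row is matched to all authors rows instead of just its own

Fix: Specify the join condition linking the foreign key to the parent id

Corrected query:
SELECT c.id, p.name, c.sales FROM authors p JOIN novels c ON c.author_id = p.id

Result:
id | name    | sales
---+---------+------
1  | Tolkien | 26380
2  | Borges  | 51463
3  | Austen  | 71287
4  | Atwood  | 75093
5  | Borges  | 41762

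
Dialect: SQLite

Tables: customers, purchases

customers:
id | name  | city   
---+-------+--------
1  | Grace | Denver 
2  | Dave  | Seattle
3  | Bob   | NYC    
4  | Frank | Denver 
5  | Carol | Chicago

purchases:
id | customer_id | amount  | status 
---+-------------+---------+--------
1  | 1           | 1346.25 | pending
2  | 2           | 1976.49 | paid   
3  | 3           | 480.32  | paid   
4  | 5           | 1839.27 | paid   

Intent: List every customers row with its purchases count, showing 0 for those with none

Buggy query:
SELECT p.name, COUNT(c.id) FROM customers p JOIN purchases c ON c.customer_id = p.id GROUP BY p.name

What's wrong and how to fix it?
Bug: INNER JOIN drops customers rows that have no matching purchases rows

Fix: Switch to LEFT JOIN to retain unmatched parent rows

Corrected query:
SELECT p.name, COUNT(c.id) FROM customers p LEFT JOIN purchases c ON c.customer_id = p.id GROUP BY p.name

Result:
name  | COUNT(c.id)
------+------------
Bob   | 1          
Carol | 1          
Dave  | 1          
Frank | 0          
Grace | 1          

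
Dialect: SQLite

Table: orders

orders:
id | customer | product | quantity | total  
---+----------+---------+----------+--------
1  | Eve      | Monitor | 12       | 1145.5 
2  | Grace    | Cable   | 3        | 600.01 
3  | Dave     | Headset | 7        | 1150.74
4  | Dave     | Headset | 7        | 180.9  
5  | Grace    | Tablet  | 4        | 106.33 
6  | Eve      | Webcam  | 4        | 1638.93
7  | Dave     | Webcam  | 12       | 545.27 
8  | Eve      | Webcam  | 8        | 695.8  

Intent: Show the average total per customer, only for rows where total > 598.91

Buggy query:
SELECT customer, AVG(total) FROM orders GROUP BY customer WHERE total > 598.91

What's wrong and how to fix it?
Bug: WHERE cannot follow GROUP BY

Fix: Move the WHERE clause before GROUP BY

Corrected query:
SELECT customer, AVG(total) FROM orders WHERE total > 598.91 GROUP BY customer

Result:
customer | AVG(total) 
---------+------------
Dave     | 1150.74    
Eve      | 1160.076667
Grace    | 600.01     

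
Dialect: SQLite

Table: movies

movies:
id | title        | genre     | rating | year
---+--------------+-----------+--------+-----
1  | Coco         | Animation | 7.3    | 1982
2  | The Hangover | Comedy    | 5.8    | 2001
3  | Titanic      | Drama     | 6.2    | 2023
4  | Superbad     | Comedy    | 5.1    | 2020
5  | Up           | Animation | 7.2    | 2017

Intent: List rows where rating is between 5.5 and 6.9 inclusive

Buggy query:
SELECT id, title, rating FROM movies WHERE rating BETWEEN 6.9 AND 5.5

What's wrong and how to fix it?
Bug: The bounds are reversed; BETWEEN a AND b requires a <= b to match anything

Fix: Write BETWEEN 5.5 AND 6.9

Corrected query:
SELECT id, title, rating FROM movies WHERE rating BETWEEN 5.5 AND 6.9

Result:
id | title        | rating
---+--------------+-------
2  | The Hangover | 5.8   
3  | Titanic      | 6.2   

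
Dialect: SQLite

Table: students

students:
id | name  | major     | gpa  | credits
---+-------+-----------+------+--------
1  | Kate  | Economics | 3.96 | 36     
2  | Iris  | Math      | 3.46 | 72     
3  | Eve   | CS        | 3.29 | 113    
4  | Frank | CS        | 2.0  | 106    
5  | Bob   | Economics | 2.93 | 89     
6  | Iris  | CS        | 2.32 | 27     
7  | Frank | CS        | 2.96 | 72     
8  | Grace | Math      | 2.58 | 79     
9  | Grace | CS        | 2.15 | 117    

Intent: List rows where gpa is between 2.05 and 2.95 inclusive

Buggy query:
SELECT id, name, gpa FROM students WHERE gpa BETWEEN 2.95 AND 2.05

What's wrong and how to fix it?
Bug: The bounds are reversed; BETWEEN a AND b requires a <= b to match anything

Fix: Write BETWEEN 2.05 AND 2.95

Corrected query:
SELECT id, name, gpa FROM students WHERE gpa BETWEEN 2.05 AND 2.95

Result:
id | name  | gpa 
---+-------+-----
5  | Bob   | 2.93
6  | Iris  | 2.32
8  | Grace | 2.58
9  | Grace | 2.15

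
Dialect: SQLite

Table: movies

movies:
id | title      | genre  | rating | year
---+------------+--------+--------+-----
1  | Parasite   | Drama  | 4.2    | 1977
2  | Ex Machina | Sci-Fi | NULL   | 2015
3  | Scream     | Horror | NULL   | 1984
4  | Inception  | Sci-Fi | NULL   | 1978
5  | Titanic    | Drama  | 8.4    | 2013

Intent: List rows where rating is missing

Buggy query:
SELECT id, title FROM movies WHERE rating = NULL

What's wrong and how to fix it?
Bug: '= NULL' is always unknown in SQL three-valued logic, so no rows match

Fix: Use IS NULL to test for NULL

Corrected query:
SELECT id, title FROM movies WHERE rating IS NULL

Result:
id | title     
---+-----------
2  | Ex Machina
3  | Scream    
4  | Inception 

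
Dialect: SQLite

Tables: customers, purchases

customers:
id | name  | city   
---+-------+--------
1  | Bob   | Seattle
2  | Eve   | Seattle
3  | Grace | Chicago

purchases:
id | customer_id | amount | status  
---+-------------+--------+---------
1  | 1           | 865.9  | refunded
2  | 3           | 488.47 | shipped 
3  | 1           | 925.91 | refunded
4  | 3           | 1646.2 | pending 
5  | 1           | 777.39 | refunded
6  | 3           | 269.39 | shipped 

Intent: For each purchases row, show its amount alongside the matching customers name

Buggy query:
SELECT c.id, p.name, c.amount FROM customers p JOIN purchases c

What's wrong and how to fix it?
Bug: Missing join condition: each purchases row is matched to all customers rows instead of just its own

Fix: Specify the join condition linking the foreign key to the parent id

Corrected query:
SELECT c.id, p.name, c.amount FROM customers p JOIN purchases c ON c.customer_id = p.id

Result:
id | name  | amount
---+-------+-------
1  | Bob   | 865.9 
2  | Grace | 488.47
3  | Bob   | 925.91
4  | Grace | 1646.2
5  | Bob   | 777.39
6  | Grace | 269.39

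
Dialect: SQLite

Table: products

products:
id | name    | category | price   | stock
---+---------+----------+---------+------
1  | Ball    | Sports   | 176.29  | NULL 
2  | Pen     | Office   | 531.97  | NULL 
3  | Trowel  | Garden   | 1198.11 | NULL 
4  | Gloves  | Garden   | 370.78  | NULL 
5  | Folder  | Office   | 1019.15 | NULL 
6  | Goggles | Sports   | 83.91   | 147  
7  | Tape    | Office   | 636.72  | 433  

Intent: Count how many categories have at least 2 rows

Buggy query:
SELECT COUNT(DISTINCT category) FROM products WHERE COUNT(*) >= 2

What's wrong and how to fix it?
Bug: COUNT(*) cannot appear in WHERE; the per-group count doesn't exist yet

Fix: Group first with HAVING COUNT(*) >= 2, then COUNT the resulting groups

Corrected query:
SELECT COUNT(*) FROM (SELECT category FROM products GROUP BY category HAVING COUNT(*) >= 2)

Result:
COUNT(*)
--------
3       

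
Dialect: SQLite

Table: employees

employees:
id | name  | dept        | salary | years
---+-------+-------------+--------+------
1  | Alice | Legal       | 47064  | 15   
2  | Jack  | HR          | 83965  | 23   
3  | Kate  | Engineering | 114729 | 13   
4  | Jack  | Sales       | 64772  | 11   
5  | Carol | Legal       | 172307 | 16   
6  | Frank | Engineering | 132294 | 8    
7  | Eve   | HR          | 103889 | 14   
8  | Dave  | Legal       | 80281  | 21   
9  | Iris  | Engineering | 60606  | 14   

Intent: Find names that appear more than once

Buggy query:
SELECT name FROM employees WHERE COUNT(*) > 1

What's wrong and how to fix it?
Bug: COUNT(*) is an aggregate and cannot be used in WHERE

Fix: GROUP BY name, then filter groups with HAVING COUNT(*) > 1

Corrected query:
SELECT name FROM employees GROUP BY name HAVING COUNT(*) > 1

Result:
name
----
Jack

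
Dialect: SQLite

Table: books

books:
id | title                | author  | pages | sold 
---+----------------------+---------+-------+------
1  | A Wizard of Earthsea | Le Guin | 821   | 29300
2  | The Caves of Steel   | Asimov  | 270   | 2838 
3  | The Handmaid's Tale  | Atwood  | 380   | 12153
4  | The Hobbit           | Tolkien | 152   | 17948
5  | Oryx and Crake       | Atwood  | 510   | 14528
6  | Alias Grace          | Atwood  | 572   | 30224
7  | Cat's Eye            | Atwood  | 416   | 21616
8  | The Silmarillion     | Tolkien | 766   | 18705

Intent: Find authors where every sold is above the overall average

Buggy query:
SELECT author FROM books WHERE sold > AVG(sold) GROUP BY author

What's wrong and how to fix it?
Bug: WHERE evaluates per row before aggregation, so AVG() is unavailable

Fix: Use a subquery for AVG and a HAVING MIN(...) filter so the condition holds for every row in the group

Corrected query:
SELECT author FROM books GROUP BY author HAVING MIN(sold) > (SELECT AVG(sold) FROM books)

Result:
author 
-------
Le Guin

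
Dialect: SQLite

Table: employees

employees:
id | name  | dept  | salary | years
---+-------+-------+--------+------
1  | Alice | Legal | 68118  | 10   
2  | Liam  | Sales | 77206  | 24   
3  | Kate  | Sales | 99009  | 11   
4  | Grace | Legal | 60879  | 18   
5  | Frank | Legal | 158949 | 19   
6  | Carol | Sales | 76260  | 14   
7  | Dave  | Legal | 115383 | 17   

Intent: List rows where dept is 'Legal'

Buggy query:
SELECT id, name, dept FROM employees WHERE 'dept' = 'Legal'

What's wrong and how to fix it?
Bug: Single quotes denote string literals in SQL; the column name is being compared as a constant string

Fix: Remove the quotes around the column name (or use double quotes for an identifier)

Corrected query:
SELECT id, name, dept FROM employees WHERE dept = 'Legal'

Result:
id | name  | dept 
---+-------+------
1  | Alice | Legal
4  | Grace | Legal
5  | Frank | Legal
7  | Dave  | Legal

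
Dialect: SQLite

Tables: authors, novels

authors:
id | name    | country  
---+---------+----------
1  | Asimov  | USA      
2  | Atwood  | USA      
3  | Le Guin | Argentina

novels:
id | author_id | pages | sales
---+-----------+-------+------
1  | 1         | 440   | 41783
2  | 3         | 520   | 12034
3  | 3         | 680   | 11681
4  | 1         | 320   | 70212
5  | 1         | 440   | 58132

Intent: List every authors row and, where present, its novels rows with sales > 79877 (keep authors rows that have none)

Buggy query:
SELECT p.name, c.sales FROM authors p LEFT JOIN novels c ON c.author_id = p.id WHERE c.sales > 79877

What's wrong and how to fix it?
Bug: Filtering c.sales in WHERE discards the NULL rows produced by LEFT JOIN, turning it into an inner join

Fix: Move the right-table condition into the ON clause so unmatched parents are kept

Corrected query:
SELECT p.name, c.sales FROM authors p LEFT JOIN novels c ON c.author_id = p.id AND c.sales > 79877

Result:
name    | sales
--------+------
Asimov  | NULL 
Atwood  | NULL 
Le Guin | NULL 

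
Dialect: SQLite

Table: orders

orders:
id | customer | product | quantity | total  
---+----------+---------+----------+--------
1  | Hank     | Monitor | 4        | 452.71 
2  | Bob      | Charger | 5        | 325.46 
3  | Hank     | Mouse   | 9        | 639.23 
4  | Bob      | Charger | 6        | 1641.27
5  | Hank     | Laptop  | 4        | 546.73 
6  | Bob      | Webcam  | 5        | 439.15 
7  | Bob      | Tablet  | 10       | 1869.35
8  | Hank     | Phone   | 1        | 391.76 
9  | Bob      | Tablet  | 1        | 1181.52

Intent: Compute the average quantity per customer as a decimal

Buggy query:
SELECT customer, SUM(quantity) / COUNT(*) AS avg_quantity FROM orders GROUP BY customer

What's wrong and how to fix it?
Bug: SUM(quantity) and COUNT(*) are both integers; the division truncates the fractional part

Fix: Multiply by 1.0 (or CAST to REAL) to force floating-point division

Corrected query:
SELECT customer, SUM(quantity) * 1.0 / COUNT(*) AS avg_quantity FROM orders GROUP BY customer

Result:
customer | avg_quantity
---------+-------------
Bob      | 5.4         
Hank     | 4.5         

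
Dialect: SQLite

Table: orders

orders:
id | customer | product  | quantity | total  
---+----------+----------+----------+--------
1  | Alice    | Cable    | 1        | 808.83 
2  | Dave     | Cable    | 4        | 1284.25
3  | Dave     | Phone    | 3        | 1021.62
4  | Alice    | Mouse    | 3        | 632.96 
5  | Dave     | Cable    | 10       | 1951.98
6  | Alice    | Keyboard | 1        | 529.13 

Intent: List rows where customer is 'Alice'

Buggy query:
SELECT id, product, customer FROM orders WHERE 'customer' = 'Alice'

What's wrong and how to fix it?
Bug: Single quotes denote string literals in SQL; the column name is being compared as a constant string

Fix: Remove the quotes around the column name (or use double quotes for an identifier)

Corrected query:
SELECT id, product, customer FROM orders WHERE customer = 'Alice'

Result:
id | product  | customer
---+----------+---------
1  | Cable    | Alice   
4  | Mouse    | Alice   
6  | Keyboard | Alice   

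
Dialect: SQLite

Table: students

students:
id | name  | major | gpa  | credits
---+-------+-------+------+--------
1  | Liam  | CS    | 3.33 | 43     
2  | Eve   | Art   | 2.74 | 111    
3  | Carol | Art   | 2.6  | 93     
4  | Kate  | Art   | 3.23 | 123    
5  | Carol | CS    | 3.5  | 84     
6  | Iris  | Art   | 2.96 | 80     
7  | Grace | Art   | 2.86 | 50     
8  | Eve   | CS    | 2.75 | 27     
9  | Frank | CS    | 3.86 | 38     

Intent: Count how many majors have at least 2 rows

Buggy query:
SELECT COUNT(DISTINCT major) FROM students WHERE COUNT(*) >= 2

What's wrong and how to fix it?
Bug: WHERE filters individual rows, not groups, so a group-level COUNT is invalid there

Fix: Use a subquery that GROUPs and filters with HAVING, then count its rows

Corrected query:
SELECT COUNT(*) FROM (SELECT major FROM students GROUP BY major HAVING COUNT(*) >= 2)

Result:
COUNT(*)
--------
2       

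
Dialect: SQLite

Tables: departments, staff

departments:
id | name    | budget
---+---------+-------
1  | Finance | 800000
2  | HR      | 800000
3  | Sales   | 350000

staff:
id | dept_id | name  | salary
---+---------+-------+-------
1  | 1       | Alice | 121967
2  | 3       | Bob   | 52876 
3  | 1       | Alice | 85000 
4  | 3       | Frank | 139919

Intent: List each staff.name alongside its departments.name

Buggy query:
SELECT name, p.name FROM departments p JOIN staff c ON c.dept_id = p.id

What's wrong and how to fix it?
Bug: 'name' exists in both joined tables, so the database can't tell which one is meant

Fix: Prefix ambiguous columns with the table alias

Corrected query:
SELECT c.name, p.name FROM departments p JOIN staff c ON c.dept_id = p.id

Result:
name  | name   
------+--------
Alice | Finance
Bob   | Sales  
Alice | Finance
Frank | Sales  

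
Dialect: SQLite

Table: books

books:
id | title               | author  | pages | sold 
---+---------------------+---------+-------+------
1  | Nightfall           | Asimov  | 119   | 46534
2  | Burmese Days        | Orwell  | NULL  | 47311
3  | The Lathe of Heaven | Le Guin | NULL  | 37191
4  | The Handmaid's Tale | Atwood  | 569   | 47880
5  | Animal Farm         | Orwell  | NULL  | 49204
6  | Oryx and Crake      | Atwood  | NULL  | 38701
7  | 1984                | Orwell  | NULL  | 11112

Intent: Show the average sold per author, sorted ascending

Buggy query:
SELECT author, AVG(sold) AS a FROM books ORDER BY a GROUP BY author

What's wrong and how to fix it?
Bug: GROUP BY must precede ORDER BY

Fix: Move ORDER BY to the end, after GROUP BY

Corrected query:
SELECT author, AVG(sold) AS a FROM books GROUP BY author ORDER BY a

Result:
author  | a           
--------+-------------
Orwell  | 35875.666667
Le Guin | 37191       
Atwood  | 43290.5     
Asimov  | 46534       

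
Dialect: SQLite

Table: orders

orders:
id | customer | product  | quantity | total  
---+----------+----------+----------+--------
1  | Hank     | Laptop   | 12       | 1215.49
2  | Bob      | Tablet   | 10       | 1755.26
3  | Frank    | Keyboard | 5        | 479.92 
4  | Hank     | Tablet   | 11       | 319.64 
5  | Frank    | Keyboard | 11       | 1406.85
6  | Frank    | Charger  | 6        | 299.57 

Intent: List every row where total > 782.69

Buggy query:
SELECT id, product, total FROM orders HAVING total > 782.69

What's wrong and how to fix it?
Bug: HAVING filters the output of aggregation, but this query has no GROUP BY and no aggregate functions, so SQLite rejects it (HAVING clause on a non-aggregate query); the condition here is per row

Fix: Replace HAVING with WHERE since the condition applies to individual rows

Corrected query:
SELECT id, product, total FROM orders WHERE total > 782.69

Result:
id | product  | total  
---+----------+--------
1  | Laptop   | 1215.49
2  | Tablet   | 1755.26
5  | Keyboard | 1406.85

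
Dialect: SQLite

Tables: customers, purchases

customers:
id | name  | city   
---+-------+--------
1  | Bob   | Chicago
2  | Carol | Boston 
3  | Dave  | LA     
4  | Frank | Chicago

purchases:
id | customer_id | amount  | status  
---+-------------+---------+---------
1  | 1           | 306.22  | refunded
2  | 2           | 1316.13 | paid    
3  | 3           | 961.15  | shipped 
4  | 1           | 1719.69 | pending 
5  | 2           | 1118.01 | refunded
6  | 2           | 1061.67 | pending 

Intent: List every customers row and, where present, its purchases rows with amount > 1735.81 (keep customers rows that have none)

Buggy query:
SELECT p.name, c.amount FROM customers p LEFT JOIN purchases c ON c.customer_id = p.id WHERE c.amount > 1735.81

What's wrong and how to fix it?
Bug: A WHERE condition on the right-hand table after LEFT JOIN drops unmatched parents

Fix: Put 'c.amount > 1735.81' in the JOIN's ON clause instead of WHERE

Corrected query:
SELECT p.name, c.amount FROM customers p LEFT JOIN purchases c ON c.customer_id = p.id AND c.amount > 1735.81

Result:
name  | amount
------+-------
Bob   | NULL  
Carol | NULL  
Dave  | NULL  
Frank | NULL  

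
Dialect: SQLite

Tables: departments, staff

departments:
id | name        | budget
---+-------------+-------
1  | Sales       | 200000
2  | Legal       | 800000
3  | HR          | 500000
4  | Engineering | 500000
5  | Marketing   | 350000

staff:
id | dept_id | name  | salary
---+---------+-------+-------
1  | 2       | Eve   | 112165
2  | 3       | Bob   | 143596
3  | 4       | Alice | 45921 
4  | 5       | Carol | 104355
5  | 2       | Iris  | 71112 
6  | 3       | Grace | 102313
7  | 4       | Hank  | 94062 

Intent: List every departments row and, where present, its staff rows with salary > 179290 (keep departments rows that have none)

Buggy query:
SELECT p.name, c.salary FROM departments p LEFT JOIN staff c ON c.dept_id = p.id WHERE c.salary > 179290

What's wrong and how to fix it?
Bug: A WHERE condition on the right-hand table after LEFT JOIN drops unmatched parents

Fix: Put 'c.salary > 179290' in the JOIN's ON clause instead of WHERE

Corrected query:
SELECT p.name, c.salary FROM departments p LEFT JOIN staff c ON c.dept_id = p.id AND c.salary > 179290

Result:
name        | salary
------------+-------
Sales       | NULL  
Legal       | NULL  
HR          | NULL  
Engineering | NULL  
Marketing   | NULL  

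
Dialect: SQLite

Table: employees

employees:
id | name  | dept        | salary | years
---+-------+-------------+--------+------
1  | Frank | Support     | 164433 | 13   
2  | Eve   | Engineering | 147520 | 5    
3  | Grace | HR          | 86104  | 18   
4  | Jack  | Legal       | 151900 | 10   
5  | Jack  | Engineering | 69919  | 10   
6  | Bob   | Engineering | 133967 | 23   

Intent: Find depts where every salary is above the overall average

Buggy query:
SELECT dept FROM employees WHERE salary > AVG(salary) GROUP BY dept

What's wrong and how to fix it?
Bug: AVG() is an aggregate; it can't sit directly in WHERE

Fix: Compute the overall average in a scalar subquery and compare each group's MIN against it in HAVING

Corrected query:
SELECT dept FROM employees GROUP BY dept HAVING MIN(salary) > (SELECT AVG(salary) FROM employees)

Result:
dept   
-------
Legal  
Support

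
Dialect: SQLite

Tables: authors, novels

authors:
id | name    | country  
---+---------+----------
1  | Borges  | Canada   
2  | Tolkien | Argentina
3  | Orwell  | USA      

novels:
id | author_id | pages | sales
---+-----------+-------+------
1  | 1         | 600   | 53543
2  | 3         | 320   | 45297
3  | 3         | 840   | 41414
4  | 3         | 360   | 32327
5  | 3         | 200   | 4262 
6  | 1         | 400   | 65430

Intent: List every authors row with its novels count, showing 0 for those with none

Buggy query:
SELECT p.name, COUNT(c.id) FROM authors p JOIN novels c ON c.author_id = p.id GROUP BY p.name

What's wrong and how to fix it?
Bug: INNER JOIN drops authors rows that have no matching novels rows

Fix: Switch to LEFT JOIN to retain unmatched parent rows

Corrected query:
SELECT p.name, COUNT(c.id) FROM authors p LEFT JOIN novels c ON c.author_id = p.id GROUP BY p.name

Result:
name    | COUNT(c.id)
--------+------------
Borges  | 2          
Orwell  | 4          
Tolkien | 0          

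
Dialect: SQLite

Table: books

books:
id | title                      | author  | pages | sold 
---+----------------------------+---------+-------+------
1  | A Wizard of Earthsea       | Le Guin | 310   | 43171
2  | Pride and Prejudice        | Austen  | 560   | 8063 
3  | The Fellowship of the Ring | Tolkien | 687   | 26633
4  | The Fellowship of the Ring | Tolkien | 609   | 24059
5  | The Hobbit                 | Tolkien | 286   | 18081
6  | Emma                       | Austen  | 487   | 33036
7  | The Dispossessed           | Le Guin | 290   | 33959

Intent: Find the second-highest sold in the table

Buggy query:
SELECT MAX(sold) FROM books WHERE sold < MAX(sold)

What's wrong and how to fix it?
Bug: MAX(sold) on the right of the comparison is an aggregate-in-WHERE error

Fix: Put the inner MAX in a scalar subquery

Corrected query:
SELECT MAX(sold) FROM books WHERE sold < (SELECT MAX(sold) FROM books)

Result:
MAX(sold)
---------
33959    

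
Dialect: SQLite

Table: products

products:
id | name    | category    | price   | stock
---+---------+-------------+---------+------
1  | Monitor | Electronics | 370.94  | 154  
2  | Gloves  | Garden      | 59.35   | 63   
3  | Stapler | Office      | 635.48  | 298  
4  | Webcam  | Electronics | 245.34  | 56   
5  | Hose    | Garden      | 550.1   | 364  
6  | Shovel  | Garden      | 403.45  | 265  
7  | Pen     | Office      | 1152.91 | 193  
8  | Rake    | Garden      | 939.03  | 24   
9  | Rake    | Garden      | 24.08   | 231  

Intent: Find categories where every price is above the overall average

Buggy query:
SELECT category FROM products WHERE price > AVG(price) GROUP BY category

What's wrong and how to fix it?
Bug: WHERE evaluates per row before aggregation, so AVG() is unavailable

Fix: Use a subquery for AVG and a HAVING MIN(...) filter so the condition holds for every row in the group

Corrected query:
SELECT category FROM products GROUP BY category HAVING MIN(price) > (SELECT AVG(price) FROM products)

Result:
category
--------
Office  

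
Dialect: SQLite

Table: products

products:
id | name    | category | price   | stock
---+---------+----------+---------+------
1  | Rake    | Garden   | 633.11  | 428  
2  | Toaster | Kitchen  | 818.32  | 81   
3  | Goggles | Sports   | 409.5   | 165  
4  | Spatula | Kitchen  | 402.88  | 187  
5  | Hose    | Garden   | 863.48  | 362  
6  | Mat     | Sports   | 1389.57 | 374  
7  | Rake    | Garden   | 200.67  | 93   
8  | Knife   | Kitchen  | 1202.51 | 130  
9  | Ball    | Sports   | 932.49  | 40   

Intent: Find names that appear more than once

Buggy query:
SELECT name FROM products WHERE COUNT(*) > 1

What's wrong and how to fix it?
Bug: COUNT(*) is an aggregate and cannot be used in WHERE

Fix: GROUP BY name, then filter groups with HAVING COUNT(*) > 1

Corrected query:
SELECT name FROM products GROUP BY name HAVING COUNT(*) > 1

Result:
name
----
Rake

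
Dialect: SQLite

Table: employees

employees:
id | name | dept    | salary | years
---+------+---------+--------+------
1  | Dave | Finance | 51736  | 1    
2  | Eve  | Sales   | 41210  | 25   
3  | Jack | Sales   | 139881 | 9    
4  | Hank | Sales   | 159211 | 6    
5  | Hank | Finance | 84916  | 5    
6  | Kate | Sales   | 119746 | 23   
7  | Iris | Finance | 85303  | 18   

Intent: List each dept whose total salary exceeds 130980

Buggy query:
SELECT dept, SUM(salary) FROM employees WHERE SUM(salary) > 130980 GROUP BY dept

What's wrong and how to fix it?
Bug: SUM(salary) is an aggregate, but WHERE filters rows before aggregation

Fix: Use HAVING (which filters groups after aggregation) instead of WHERE

Corrected query:
SELECT dept, SUM(salary) FROM employees GROUP BY dept HAVING SUM(salary) > 130980

Result:
dept    | SUM(salary)
--------+------------
Finance | 221955     
Sales   | 460048     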